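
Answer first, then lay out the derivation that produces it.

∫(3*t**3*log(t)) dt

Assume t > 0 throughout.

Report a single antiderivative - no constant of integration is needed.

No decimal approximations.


The answer is 3*t**4*log(t)/4 - 3*t**4/16.
Step 1. Integrate ∫(3*t**3*log(t)) dt by parts with u = log(t), dv = (3*t**3) dt, so v = 3*t**4/4 [assuming t > 0]: now 3*t**4*log(t)/4 + ∫(-3*t**3/4) dt.
Step 2. Evaluate the standard form: now 3*t**4*log(t)/4 - 3*t**4/16.
Answer: 3*t**4*log(t)/4 - 3*t**4/16.


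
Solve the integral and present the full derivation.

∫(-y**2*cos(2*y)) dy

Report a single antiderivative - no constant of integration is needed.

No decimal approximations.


Step 1. Integrate ∫(-y**2*cos(2*y)) dy by parts with u = y**2, dv = (-cos(2*y)) dy, so v = -sin(2*y)/2: now -y**2*sin(2*y)/2 + ∫(y*sin(2*y)) dy.
Step 2. Integrate ∫(y*sin(2*y)) dy by parts with u = y, dv = (sin(2*y)) dy, so v = -cos(2*y)/2: now -y**2*sin(2*y)/2 - y*cos(2*y)/2 + ∫(cos(2*y)/2) dy.
Step 3. Evaluate the standard form: now -y**2*sin(2*y)/2 - y*cos(2*y)/2 + sin(2*y)/4.
Answer: -y**2*sin(2*y)/2 - y*cos(2*y)/2 + sin(2*y)/4.


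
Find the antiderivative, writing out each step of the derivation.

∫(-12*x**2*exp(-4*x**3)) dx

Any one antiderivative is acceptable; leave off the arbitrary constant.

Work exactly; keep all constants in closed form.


Step 1. Substitute u = x**3, turning ∫(-12*x**2*exp(-4*x**3)) dx into ∫(-4*exp(-4*u)) du: now ∫(-4*exp(-4*u)) du.
Step 2. Evaluate the standard form: now exp(-4*u).
Step 3. Substitute back u = x**3: now exp(-4*x**3).
Answer: exp(-4*x**3).


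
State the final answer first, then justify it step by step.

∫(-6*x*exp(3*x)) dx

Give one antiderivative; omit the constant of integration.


The answer is -2*x*exp(3*x) + 2*exp(3*x)/3.
Step 1. Integrate ∫(-6*x*exp(3*x)) dx by parts with u = x, dv = (-6*exp(3*x)) dx, so v = -2*exp(3*x): now -2*x*exp(3*x) + ∫(2*exp(3*x)) dx.
Step 2. Evaluate the standard form: now -2*x*exp(3*x) + 2*exp(3*x)/3.
Answer: -2*x*exp(3*x) + 2*exp(3*x)/3.


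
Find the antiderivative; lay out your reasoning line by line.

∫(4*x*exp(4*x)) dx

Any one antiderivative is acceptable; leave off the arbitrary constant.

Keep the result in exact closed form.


Step 1. Integrate ∫(4*x*exp(4*x)) dx by parts with u = x, dv = (4*exp(4*x)) dx, so v = exp(4*x): now x*exp(4*x) + ∫(-exp(4*x)) dx.
Step 2. Evaluate the standard form: now x*exp(4*x) - exp(4*x)/4.
Answer: x*exp(4*x) - exp(4*x)/4.


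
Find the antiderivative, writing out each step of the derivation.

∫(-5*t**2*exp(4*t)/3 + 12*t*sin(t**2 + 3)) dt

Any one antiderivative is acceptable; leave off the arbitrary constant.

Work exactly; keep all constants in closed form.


Step 1. Rewrite: now ∫(12*t*sin(t**2 + 3)) dt + ∫(-5*t**2*exp(4*t)/3) dt.
Step 2. Integrate ∫(-5*t**2*exp(4*t)/3) dt by parts with u = t**2, dv = (-5*exp(4*t)/3) dt, so v = -5*exp(4*t)/12: now -5*t**2*exp(4*t)/12 + ∫(5*t*exp(4*t)/6) dt + ∫(12*t*sin(t**2 + 3)) dt.
Step 3. Integrate ∫(5*t*exp(4*t)/6) dt by parts with u = t, dv = (5*exp(4*t)/6) dt, so v = 5*exp(4*t)/24: now -5*t**2*exp(4*t)/12 + 5*t*exp(4*t)/24 + ∫(12*t*sin(t**2 + 3)) dt + ∫(-5*exp(4*t)/24) dt.
Step 4. Evaluate the standard form: now -5*t**2*exp(4*t)/12 + 5*t*exp(4*t)/24 - 5*exp(4*t)/96 + ∫(12*t*sin(t**2 + 3)) dt.
Step 5. Substitute u = t**2 + 3, turning ∫(12*t*sin(t**2 + 3)) dt into ∫(6*sin(u)) du: now -5*t**2*exp(4*t)/12 + 5*t*exp(4*t)/24 - 5*exp(4*t)/96 + ∫(6*sin(u)) du.
Step 6. Evaluate the standard form: now -5*t**2*exp(4*t)/12 + 5*t*exp(4*t)/24 - 5*exp(4*t)/96 - 6*cos(u).
Step 7. Substitute back u = t**2 + 3: now -5*t**2*exp(4*t)/12 + 5*t*exp(4*t)/24 - 5*exp(4*t)/96 - 6*cos(t**2 + 3).
Answer: -5*t**2*exp(4*t)/12 + 5*t*exp(4*t)/24 - 5*exp(4*t)/96 - 6*cos(t**2 + 3).


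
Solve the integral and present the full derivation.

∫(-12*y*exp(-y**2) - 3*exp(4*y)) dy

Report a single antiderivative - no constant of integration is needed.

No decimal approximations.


Step 1. Rewrite: now ∫(-12*y*exp(-y**2)) dy + ∫(-3*exp(4*y)) dy.
Step 2. Evaluate the standard form: now -3*exp(4*y)/4 + ∫(-12*y*exp(-y**2)) dy.
Step 3. Substitute u = y**2, turning ∫(-12*y*exp(-y**2)) dy into ∫(-6*exp(-u)) du: now -3*exp(4*y)/4 + ∫(-6*exp(-u)) du.
Step 4. Evaluate the standard form: now -3*exp(4*y)/4 + 6*exp(-u).
Step 5. Substitute back u = y**2: now -3*exp(4*y)/4 + 6*exp(-y**2).
Answer: -3*exp(4*y)/4 + 6*exp(-y**2).


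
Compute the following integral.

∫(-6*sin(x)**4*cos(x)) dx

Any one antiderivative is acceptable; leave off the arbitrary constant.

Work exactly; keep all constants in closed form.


Answer: -6*sin(x)**5/5.


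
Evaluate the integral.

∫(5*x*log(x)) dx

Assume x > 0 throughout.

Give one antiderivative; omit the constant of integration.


Answer: 5*x**2*log(x)/2 - 5*x**2/4.


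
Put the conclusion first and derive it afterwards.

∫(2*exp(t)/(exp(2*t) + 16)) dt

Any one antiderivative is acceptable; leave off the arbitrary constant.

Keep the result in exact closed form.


The answer is atan(exp(t)/4)/2.
Step 1. Substitute u = exp(t), turning ∫(2*exp(t)/(exp(2*t) + 16)) dt into ∫(2/(u**2 + 16)) du: now ∫(2/(u**2 + 16)) du.
Step 2. Evaluate the standard form: now atan(u/4)/2.
Step 3. Substitute back u = exp(t): now atan(exp(t)/4)/2.
Answer: atan(exp(t)/4)/2.


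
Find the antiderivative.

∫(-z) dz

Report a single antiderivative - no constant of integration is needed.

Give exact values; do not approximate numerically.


Answer: -z**2/2.


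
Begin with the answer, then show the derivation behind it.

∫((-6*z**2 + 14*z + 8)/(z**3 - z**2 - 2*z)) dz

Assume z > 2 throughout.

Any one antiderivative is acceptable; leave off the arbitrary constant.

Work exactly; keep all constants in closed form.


The answer is -4*log(z) + 2*log(z - 2) - 4*log(z + 1).
Step 1. Decompose ∫((-6*z**2 + 14*z + 8)/(z**3 - z**2 - 2*z)) dz by partial fractions, (-6*z**2 + 14*z + 8)/(z**3 - z**2 - 2*z) = -4/(z + 1) + 2/(z - 2) - 4/z: now ∫(-4/z) dz + ∫(2/(z - 2)) dz + ∫(-4/(z + 1)) dz.
Step 2. Evaluate the standard form [assuming z > -1]: now -4*log(z + 1) + ∫(-4/z) dz + ∫(2/(z - 2)) dz.
Step 3. Evaluate the standard form [assuming z > 0]: now -4*log(z) - 4*log(z + 1) + ∫(2/(z - 2)) dz.
Step 4. Evaluate the standard form [assuming z > 2]: now -4*log(z) + 2*log(z - 2) - 4*log(z + 1).
Answer: -4*log(z) + 2*log(z - 2) - 4*log(z + 1).


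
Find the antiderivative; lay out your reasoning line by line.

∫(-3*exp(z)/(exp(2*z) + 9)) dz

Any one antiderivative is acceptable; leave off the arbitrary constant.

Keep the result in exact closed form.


Step 1. Substitute u = exp(z), turning ∫(-3*exp(z)/(exp(2*z) + 9)) dz into ∫(-3/(u**2 + 9)) du: now ∫(-3/(u**2 + 9)) du.
Step 2. Evaluate the standard form: now -atan(u/3).
Step 3. Substitute back u = exp(z): now -atan(exp(z)/3).
Answer: -atan(exp(z)/3).


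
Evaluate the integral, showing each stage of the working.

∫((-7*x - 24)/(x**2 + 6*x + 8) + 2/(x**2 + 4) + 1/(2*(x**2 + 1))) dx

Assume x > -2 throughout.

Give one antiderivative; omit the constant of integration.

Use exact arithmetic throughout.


Step 1. Rewrite: now ∫((-7*x - 24)/(x**2 + 6*x + 8)) dx + ∫(1/(2*(x**2 + 1))) dx + ∫(2/(x**2 + 4)) dx.
Step 2. Evaluate the standard form: now atan(x)/2 + ∫((-7*x - 24)/(x**2 + 6*x + 8)) dx + ∫(2/(x**2 + 4)) dx.
Step 3. Decompose ∫((-7*x - 24)/(x**2 + 6*x + 8)) dx by partial fractions, (-7*x - 24)/(x**2 + 6*x + 8) = -2/(x + 4) - 5/(x + 2): now atan(x)/2 + ∫(-5/(x + 2)) dx + ∫(-2/(x + 4)) dx + ∫(2/(x**2 + 4)) dx.
Step 4. Evaluate the standard form [assuming x > -4]: now -2*log(x + 4) + atan(x)/2 + ∫(-5/(x + 2)) dx + ∫(2/(x**2 + 4)) dx.
Step 5. Evaluate the standard form [assuming x > -2]: now -5*log(x + 2) - 2*log(x + 4) + atan(x)/2 + ∫(2/(x**2 + 4)) dx.
Step 6. Evaluate the standard form: now -5*log(x + 2) - 2*log(x + 4) + atan(x/2) + atan(x)/2.
Answer: -5*log(x + 2) - 2*log(x + 4) + atan(x/2) + atan(x)/2.


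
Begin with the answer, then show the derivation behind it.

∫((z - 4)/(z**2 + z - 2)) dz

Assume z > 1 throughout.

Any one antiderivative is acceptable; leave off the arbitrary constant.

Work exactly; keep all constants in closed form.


The answer is -log(z - 1) + 2*log(z + 2).
Step 1. Decompose ∫((z - 4)/(z**2 + z - 2)) dz by partial fractions, (z - 4)/(z**2 + z - 2) = 2/(z + 2) - 1/(z - 1): now ∫(-1/(z - 1)) dz + ∫(2/(z + 2)) dz.
Step 2. Evaluate the standard form [assuming z > -2]: now 2*log(z + 2) + ∫(-1/(z - 1)) dz.
Step 3. Evaluate the standard form [assuming z > 1]: now -log(z - 1) + 2*log(z + 2).
Answer: -log(z - 1) + 2*log(z + 2).


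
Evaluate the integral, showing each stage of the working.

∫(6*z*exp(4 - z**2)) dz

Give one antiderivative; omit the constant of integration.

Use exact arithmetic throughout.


Step 1. Substitute u = z**2 - 4, turning ∫(6*z*exp(4 - z**2)) dz into ∫(3*exp(-u)) du: now ∫(3*exp(-u)) du.
Step 2. Evaluate the standard form: now -3*exp(-u).
Step 3. Substitute back u = z**2 - 4: now -3*exp(4 - z**2).
Answer: -3*exp(4 - z**2).


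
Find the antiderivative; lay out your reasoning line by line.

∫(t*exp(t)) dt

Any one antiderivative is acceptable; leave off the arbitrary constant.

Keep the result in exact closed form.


Step 1. Integrate ∫(t*exp(t)) dt by parts with u = t, dv = (exp(t)) dt, so v = exp(t): now t*exp(t) + ∫(-exp(t)) dt.
Step 2. Evaluate the standard form: now t*exp(t) - exp(t).
Answer: t*exp(t) - exp(t).


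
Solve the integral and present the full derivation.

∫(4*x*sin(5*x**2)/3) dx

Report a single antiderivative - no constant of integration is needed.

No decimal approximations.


Step 1. Substitute u = x**2, turning ∫(4*x*sin(5*x**2)/3) dx into ∫(2*sin(5*u)/3) du: now ∫(2*sin(5*u)/3) du.
Step 2. Evaluate the standard form: now -2*cos(5*u)/15.
Step 3. Substitute back u = x**2: now -2*cos(5*x**2)/15.
Answer: -2*cos(5*x**2)/15.


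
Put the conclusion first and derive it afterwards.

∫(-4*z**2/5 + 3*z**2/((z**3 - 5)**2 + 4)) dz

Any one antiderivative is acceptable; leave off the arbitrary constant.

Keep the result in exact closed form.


The answer is -4*z**3/15 + atan(z**3/2 - 5/2)/2.
Step 1. Rewrite: now ∫(-4*z**2/5) dz + ∫(3*z**2/((z**3 - 5)**2 + 4)) dz.
Step 2. Substitute u = z**3 - 5, turning ∫(3*z**2/((z**3 - 5)**2 + 4)) dz into ∫(1/(u**2 + 4)) du: now ∫(-4*z**2/5) dz + ∫(1/(u**2 + 4)) du.
Step 3. Evaluate the standard form: now atan(u/2)/2 + ∫(-4*z**2/5) dz.
Step 4. Substitute back u = z**3 - 5: now atan(z**3/2 - 5/2)/2 + ∫(-4*z**2/5) dz.
Step 5. Evaluate the standard form: now -4*z**3/15 + atan(z**3/2 - 5/2)/2.
Answer: -4*z**3/15 + atan(z**3/2 - 5/2)/2.


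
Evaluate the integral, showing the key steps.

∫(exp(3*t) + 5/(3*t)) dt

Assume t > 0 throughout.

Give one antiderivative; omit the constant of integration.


Step 1. Rewrite: now ∫(5/(3*t)) dt + ∫(exp(3*t)) dt.
Step 2. Evaluate the standard form [assuming t > 0]: now 5*log(t)/3 + ∫(exp(3*t)) dt.
Step 3. Evaluate the standard form: now exp(3*t)/3 + 5*log(t)/3.
Answer: exp(3*t)/3 + 5*log(t)/3.


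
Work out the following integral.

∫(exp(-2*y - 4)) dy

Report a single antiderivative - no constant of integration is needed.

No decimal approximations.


Answer: -exp(-2*y - 4)/2.


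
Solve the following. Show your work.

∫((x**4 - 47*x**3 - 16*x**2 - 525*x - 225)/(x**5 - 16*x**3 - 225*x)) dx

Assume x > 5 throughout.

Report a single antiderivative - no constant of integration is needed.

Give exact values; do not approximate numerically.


Step 1. Decompose ∫((x**4 - 47*x**3 - 16*x**2 - 525*x - 225)/(x**5 - 16*x**3 - 225*x)) dx by partial fractions, (x**4 - 47*x**3 - 16*x**2 - 525*x - 225)/(x**5 - 16*x**3 - 225*x) = 3/(x**2 + 9) + 5/(x + 5) - 5/(x - 5) + 1/x: now ∫(1/x) dx + ∫(-5/(x - 5)) dx + ∫(5/(x + 5)) dx + ∫(3/(x**2 + 9)) dx.
Step 2. Evaluate the standard form [assuming x > 5]: now -5*log(x - 5) + ∫(1/x) dx + ∫(5/(x + 5)) dx + ∫(3/(x**2 + 9)) dx.
Step 3. Evaluate the standard form [assuming x > 0]: now log(x) - 5*log(x - 5) + ∫(5/(x + 5)) dx + ∫(3/(x**2 + 9)) dx.
Step 4. Evaluate the standard form [assuming x > -5]: now log(x) - 5*log(x - 5) + 5*log(x + 5) + ∫(3/(x**2 + 9)) dx.
Step 5. Evaluate the standard form: now log(x) - 5*log(x - 5) + 5*log(x + 5) + atan(x/3).
Answer: log(x) - 5*log(x - 5) + 5*log(x + 5) + atan(x/3).


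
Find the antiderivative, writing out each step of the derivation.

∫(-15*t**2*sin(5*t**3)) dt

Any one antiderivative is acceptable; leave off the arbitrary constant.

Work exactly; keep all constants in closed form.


Step 1. Substitute u = t**3, turning ∫(-15*t**2*sin(5*t**3)) dt into ∫(-5*sin(5*u)) du: now ∫(-5*sin(5*u)) du.
Step 2. Evaluate the standard form: now cos(5*u).
Step 3. Substitute back u = t**3: now cos(5*t**3).
Answer: cos(5*t**3).


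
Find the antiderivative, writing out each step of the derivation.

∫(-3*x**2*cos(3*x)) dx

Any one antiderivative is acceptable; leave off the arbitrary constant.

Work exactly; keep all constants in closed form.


Step 1. Integrate ∫(-3*x**2*cos(3*x)) dx by parts with u = x**2, dv = (-3*cos(3*x)) dx, so v = -sin(3*x): now -x**2*sin(3*x) + ∫(2*x*sin(3*x)) dx.
Step 2. Integrate ∫(2*x*sin(3*x)) dx by parts with u = x, dv = (2*sin(3*x)) dx, so v = -2*cos(3*x)/3: now -x**2*sin(3*x) - 2*x*cos(3*x)/3 + ∫(2*cos(3*x)/3) dx.
Step 3. Evaluate the standard form: now -x**2*sin(3*x) - 2*x*cos(3*x)/3 + 2*sin(3*x)/9.
Answer: -x**2*sin(3*x) - 2*x*cos(3*x)/3 + 2*sin(3*x)/9.


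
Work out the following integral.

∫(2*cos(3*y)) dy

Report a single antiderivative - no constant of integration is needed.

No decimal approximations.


Answer: 2*sin(3*y)/3.


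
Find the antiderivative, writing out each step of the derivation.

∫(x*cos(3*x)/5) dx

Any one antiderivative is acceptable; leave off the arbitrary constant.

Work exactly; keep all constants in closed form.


Step 1. Integrate ∫(x*cos(3*x)/5) dx by parts with u = x, dv = (cos(3*x)/5) dx, so v = sin(3*x)/15: now x*sin(3*x)/15 + ∫(-sin(3*x)/15) dx.
Step 2. Evaluate the standard form: now x*sin(3*x)/15 + cos(3*x)/45.
Answer: x*sin(3*x)/15 + cos(3*x)/45.


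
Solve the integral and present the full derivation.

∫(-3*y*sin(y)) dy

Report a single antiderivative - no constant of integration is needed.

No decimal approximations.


Step 1. Integrate ∫(-3*y*sin(y)) dy by parts with u = y, dv = (-3*sin(y)) dy, so v = 3*cos(y): now 3*y*cos(y) + ∫(-3*cos(y)) dy.
Step 2. Evaluate the standard form: now 3*y*cos(y) - 3*sin(y).
Answer: 3*y*cos(y) - 3*sin(y).


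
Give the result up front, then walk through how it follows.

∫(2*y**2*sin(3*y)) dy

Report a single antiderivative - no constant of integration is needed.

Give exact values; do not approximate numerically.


The answer is -2*y**2*cos(3*y)/3 + 4*y*sin(3*y)/9 + 4*cos(3*y)/27.
Step 1. Integrate ∫(2*y**2*sin(3*y)) dy by parts with u = y**2, dv = (2*sin(3*y)) dy, so v = -2*cos(3*y)/3: now -2*y**2*cos(3*y)/3 + ∫(4*y*cos(3*y)/3) dy.
Step 2. Integrate ∫(4*y*cos(3*y)/3) dy by parts with u = y, dv = (4*cos(3*y)/3) dy, so v = 4*sin(3*y)/9: now -2*y**2*cos(3*y)/3 + 4*y*sin(3*y)/9 + ∫(-4*sin(3*y)/9) dy.
Step 3. Evaluate the standard form: now -2*y**2*cos(3*y)/3 + 4*y*sin(3*y)/9 + 4*cos(3*y)/27.
Answer: -2*y**2*cos(3*y)/3 + 4*y*sin(3*y)/9 + 4*cos(3*y)/27.


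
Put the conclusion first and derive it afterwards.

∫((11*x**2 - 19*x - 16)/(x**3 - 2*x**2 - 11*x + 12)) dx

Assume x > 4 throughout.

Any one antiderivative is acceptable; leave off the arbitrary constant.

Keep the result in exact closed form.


The answer is 4*log(x - 4) + 2*log(x - 1) + 5*log(x + 3).
Step 1. Decompose ∫((11*x**2 - 19*x - 16)/(x**3 - 2*x**2 - 11*x + 12)) dx by partial fractions, (11*x**2 - 19*x - 16)/(x**3 - 2*x**2 - 11*x + 12) = 5/(x + 3) + 2/(x - 1) + 4/(x - 4): now ∫(4/(x - 4)) dx + ∫(2/(x - 1)) dx + ∫(5/(x + 3)) dx.
Step 2. Evaluate the standard form [assuming x > -3]: now 5*log(x + 3) + ∫(4/(x - 4)) dx + ∫(2/(x - 1)) dx.
Step 3. Evaluate the standard form [assuming x > 4]: now 4*log(x - 4) + 5*log(x + 3) + ∫(2/(x - 1)) dx.
Step 4. Evaluate the standard form [assuming x > 1]: now 4*log(x - 4) + 2*log(x - 1) + 5*log(x + 3).
Answer: 4*log(x - 4) + 2*log(x - 1) + 5*log(x + 3).


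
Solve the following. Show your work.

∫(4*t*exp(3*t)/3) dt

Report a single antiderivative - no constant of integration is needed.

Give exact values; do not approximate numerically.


Step 1. Integrate ∫(4*t*exp(3*t)/3) dt by parts with u = t, dv = (4*exp(3*t)/3) dt, so v = 4*exp(3*t)/9: now 4*t*exp(3*t)/9 + ∫(-4*exp(3*t)/9) dt.
Step 2. Evaluate the standard form: now 4*t*exp(3*t)/9 - 4*exp(3*t)/27.
Answer: 4*t*exp(3*t)/9 - 4*exp(3*t)/27.


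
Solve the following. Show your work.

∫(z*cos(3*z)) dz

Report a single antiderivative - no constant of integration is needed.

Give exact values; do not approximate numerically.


Step 1. Integrate ∫(z*cos(3*z)) dz by parts with u = z, dv = (cos(3*z)) dz, so v = sin(3*z)/3: now z*sin(3*z)/3 + ∫(-sin(3*z)/3) dz.
Step 2. Evaluate the standard form: now z*sin(3*z)/3 + cos(3*z)/9.
Answer: z*sin(3*z)/3 + cos(3*z)/9.


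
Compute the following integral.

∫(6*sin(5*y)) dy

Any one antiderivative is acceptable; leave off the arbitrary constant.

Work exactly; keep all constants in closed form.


Answer: -6*cos(5*y)/5.


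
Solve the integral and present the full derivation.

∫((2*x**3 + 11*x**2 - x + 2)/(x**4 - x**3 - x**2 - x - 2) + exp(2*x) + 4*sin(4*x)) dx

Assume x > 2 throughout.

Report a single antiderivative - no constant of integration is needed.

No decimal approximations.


Step 1. Rewrite: now ∫((2*x**3 + 11*x**2 - x + 2)/(x**4 - x**3 - x**2 - x - 2)) dx + ∫(exp(2*x)) dx + ∫(4*sin(4*x)) dx.
Step 2. Evaluate the standard form: now exp(2*x)/2 + ∫((2*x**3 + 11*x**2 - x + 2)/(x**4 - x**3 - x**2 - x - 2)) dx + ∫(4*sin(4*x)) dx.
Step 3. Decompose ∫((2*x**3 + 11*x**2 - x + 2)/(x**4 - x**3 - x**2 - x - 2)) dx by partial fractions, (2*x**3 + 11*x**2 - x + 2)/(x**4 - x**3 - x**2 - x - 2) = 3/(x**2 + 1) - 2/(x + 1) + 4/(x - 2): now exp(2*x)/2 + ∫(4/(x - 2)) dx + ∫(-2/(x + 1)) dx + ∫(3/(x**2 + 1)) dx + ∫(4*sin(4*x)) dx.
Step 4. Evaluate the standard form [assuming x > -1]: now exp(2*x)/2 - 2*log(x + 1) + ∫(4/(x - 2)) dx + ∫(3/(x**2 + 1)) dx + ∫(4*sin(4*x)) dx.
Step 5. Evaluate the standard form [assuming x > 2]: now exp(2*x)/2 + 4*log(x - 2) - 2*log(x + 1) + ∫(3/(x**2 + 1)) dx + ∫(4*sin(4*x)) dx.
Step 6. Evaluate the standard form: now exp(2*x)/2 + 4*log(x - 2) - 2*log(x + 1) + 3*atan(x) + ∫(4*sin(4*x)) dx.
Step 7. Evaluate the standard form: now exp(2*x)/2 + 4*log(x - 2) - 2*log(x + 1) - cos(4*x) + 3*atan(x).
Answer: exp(2*x)/2 + 4*log(x - 2) - 2*log(x + 1) - cos(4*x) + 3*atan(x).


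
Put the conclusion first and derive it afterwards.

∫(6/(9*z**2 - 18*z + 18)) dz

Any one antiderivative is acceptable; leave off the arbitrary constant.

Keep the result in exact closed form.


The answer is 2*atan(z - 1)/3.
Step 1. Substitute u = 3*z - 3, turning ∫(6/(9*z**2 - 18*z + 18)) dz into ∫(2/(u**2 + 9)) du: now ∫(2/(u**2 + 9)) du.
Step 2. Evaluate the standard form: now 2*atan(u/3)/3.
Step 3. Substitute back u = 3*z - 3: now 2*atan(z - 1)/3.
Answer: 2*atan(z - 1)/3.


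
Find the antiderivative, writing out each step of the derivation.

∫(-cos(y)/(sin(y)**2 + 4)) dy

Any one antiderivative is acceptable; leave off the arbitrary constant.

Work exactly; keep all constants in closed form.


Step 1. Substitute u = sin(y), turning ∫(-cos(y)/(sin(y)**2 + 4)) dy into ∫(-1/(u**2 + 4)) du: now ∫(-1/(u**2 + 4)) du.
Step 2. Evaluate the standard form: now -atan(u/2)/2.
Step 3. Substitute back u = sin(y): now -atan(sin(y)/2)/2.
Answer: -atan(sin(y)/2)/2.


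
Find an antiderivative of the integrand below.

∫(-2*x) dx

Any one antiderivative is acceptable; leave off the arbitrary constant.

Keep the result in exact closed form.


Answer: -x**2.


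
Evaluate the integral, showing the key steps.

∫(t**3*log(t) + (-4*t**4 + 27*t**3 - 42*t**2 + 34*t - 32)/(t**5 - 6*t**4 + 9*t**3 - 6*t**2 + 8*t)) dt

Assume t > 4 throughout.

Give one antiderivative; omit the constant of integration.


Step 1. Rewrite: now ∫(t**3*log(t)) dt + ∫((-4*t**4 + 27*t**3 - 42*t**2 + 34*t - 32)/(t**5 - 6*t**4 + 9*t**3 - 6*t**2 + 8*t)) dt.
Step 2. Integrate ∫(t**3*log(t)) dt by parts with u = log(t), dv = (t**3) dt, so v = t**4/4 [assuming t > 0]: now t**4*log(t)/4 + ∫(-t**3/4) dt + ∫((-4*t**4 + 27*t**3 - 42*t**2 + 34*t - 32)/(t**5 - 6*t**4 + 9*t**3 - 6*t**2 + 8*t)) dt.
Step 3. Evaluate the standard form: now t**4*log(t)/4 - t**4/16 + ∫((-4*t**4 + 27*t**3 - 42*t**2 + 34*t - 32)/(t**5 - 6*t**4 + 9*t**3 - 6*t**2 + 8*t)) dt.
Step 4. Decompose ∫((-4*t**4 + 27*t**3 - 42*t**2 + 34*t - 32)/(t**5 - 6*t**4 + 9*t**3 - 6*t**2 + 8*t)) dt by partial fractions, (-4*t**4 + 27*t**3 - 42*t**2 + 34*t - 32)/(t**5 - 6*t**4 + 9*t**3 - 6*t**2 + 8*t) = 1/(t**2 + 1) - 1/(t - 2) + 1/(t - 4) - 4/t: now t**4*log(t)/4 - t**4/16 + ∫(-4/t) dt + ∫(1/(t - 4)) dt + ∫(-1/(t - 2)) dt + ∫(1/(t**2 + 1)) dt.
Step 5. Evaluate the standard form [assuming t > 4]: now t**4*log(t)/4 - t**4/16 + log(t - 4) + ∫(-4/t) dt + ∫(-1/(t - 2)) dt + ∫(1/(t**2 + 1)) dt.
Step 6. Evaluate the standard form [assuming t > 0]: now t**4*log(t)/4 - t**4/16 - 4*log(t) + log(t - 4) + ∫(-1/(t - 2)) dt + ∫(1/(t**2 + 1)) dt.
Step 7. Evaluate the standard form [assuming t > 2]: now t**4*log(t)/4 - t**4/16 - 4*log(t) + log(t - 4) - log(t - 2) + ∫(1/(t**2 + 1)) dt.
Step 8. Evaluate the standard form: now t**4*log(t)/4 - t**4/16 - 4*log(t) + log(t - 4) - log(t - 2) + atan(t).
Answer: t**4*log(t)/4 - t**4/16 - 4*log(t) + log(t - 4) - log(t - 2) + atan(t).


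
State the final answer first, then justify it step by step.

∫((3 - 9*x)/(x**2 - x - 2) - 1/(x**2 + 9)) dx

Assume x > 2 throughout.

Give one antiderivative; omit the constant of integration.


The answer is -5*log(x - 2) - 4*log(x + 1) - atan(x/3)/3.
Step 1. Rewrite: now ∫((3 - 9*x)/(x**2 - x - 2)) dx + ∫(-1/(x**2 + 9)) dx.
Step 2. Decompose ∫((3 - 9*x)/(x**2 - x - 2)) dx by partial fractions, (3 - 9*x)/(x**2 - x - 2) = -4/(x + 1) - 5/(x - 2): now ∫(-5/(x - 2)) dx + ∫(-4/(x + 1)) dx + ∫(-1/(x**2 + 9)) dx.
Step 3. Evaluate the standard form [assuming x > 2]: now -5*log(x - 2) + ∫(-4/(x + 1)) dx + ∫(-1/(x**2 + 9)) dx.
Step 4. Evaluate the standard form [assuming x > -1]: now -5*log(x - 2) - 4*log(x + 1) + ∫(-1/(x**2 + 9)) dx.
Step 5. Evaluate the standard form: now -5*log(x - 2) - 4*log(x + 1) - atan(x/3)/3.
Answer: -5*log(x - 2) - 4*log(x + 1) - atan(x/3)/3.


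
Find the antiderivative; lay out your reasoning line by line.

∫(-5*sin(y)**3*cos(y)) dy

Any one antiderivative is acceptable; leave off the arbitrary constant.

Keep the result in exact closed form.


Step 1. Substitute u = sin(y), turning ∫(-5*sin(y)**3*cos(y)) dy into ∫(-5*u**3) du: now ∫(-5*u**3) du.
Step 2. Evaluate the standard form: now -5*u**4/4.
Step 3. Substitute back u = sin(y): now -5*sin(y)**4/4.
Answer: -5*sin(y)**4/4.


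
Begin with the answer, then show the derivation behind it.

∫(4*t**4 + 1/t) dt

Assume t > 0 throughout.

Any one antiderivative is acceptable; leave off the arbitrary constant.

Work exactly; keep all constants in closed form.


The answer is 4*t**5/5 + log(t).
Step 1. Rewrite: now ∫(1/t) dt + ∫(4*t**4) dt.
Step 2. Evaluate the standard form [assuming t > 0]: now log(t) + ∫(4*t**4) dt.
Step 3. Evaluate the standard form: now 4*t**5/5 + log(t).
Answer: 4*t**5/5 + log(t).


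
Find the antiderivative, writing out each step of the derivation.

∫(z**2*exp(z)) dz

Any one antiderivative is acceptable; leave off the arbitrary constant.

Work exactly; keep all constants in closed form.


Step 1. Integrate ∫(z**2*exp(z)) dz by parts with u = z**2, dv = (exp(z)) dz, so v = exp(z): now z**2*exp(z) + ∫(-2*z*exp(z)) dz.
Step 2. Integrate ∫(-2*z*exp(z)) dz by parts with u = z, dv = (-2*exp(z)) dz, so v = -2*exp(z): now z**2*exp(z) - 2*z*exp(z) + ∫(2*exp(z)) dz.
Step 3. Evaluate the standard form: now z**2*exp(z) - 2*z*exp(z) + 2*exp(z).
Answer: z**2*exp(z) - 2*z*exp(z) + 2*exp(z).


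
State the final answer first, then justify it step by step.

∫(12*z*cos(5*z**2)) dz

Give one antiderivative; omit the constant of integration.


The answer is 6*sin(5*z**2)/5.
Step 1. Substitute u = z**2, turning ∫(12*z*cos(5*z**2)) dz into ∫(6*cos(5*u)) du: now ∫(6*cos(5*u)) du.
Step 2. Evaluate the standard form: now 6*sin(5*u)/5.
Step 3. Substitute back u = z**2: now 6*sin(5*z**2)/5.
Answer: 6*sin(5*z**2)/5.


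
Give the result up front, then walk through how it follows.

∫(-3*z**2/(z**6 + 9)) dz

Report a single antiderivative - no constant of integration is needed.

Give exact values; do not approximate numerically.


The answer is -atan(z**3/3)/3.
Step 1. Substitute u = z**3, turning ∫(-3*z**2/(z**6 + 9)) dz into ∫(-1/(u**2 + 9)) du: now ∫(-1/(u**2 + 9)) du.
Step 2. Evaluate the standard form: now -atan(u/3)/3.
Step 3. Substitute back u = z**3: now -atan(z**3/3)/3.
Answer: -atan(z**3/3)/3.


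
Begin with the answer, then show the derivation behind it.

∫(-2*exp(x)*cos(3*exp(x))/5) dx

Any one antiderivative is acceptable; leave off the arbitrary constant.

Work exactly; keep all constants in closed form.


The answer is -2*sin(3*exp(x))/15.
Step 1. Substitute u = exp(x), turning ∫(-2*exp(x)*cos(3*exp(x))/5) dx into ∫(-2*cos(3*u)/5) du: now ∫(-2*cos(3*u)/5) du.
Step 2. Evaluate the standard form: now -2*sin(3*u)/15.
Step 3. Substitute back u = exp(x): now -2*sin(3*exp(x))/15.
Answer: -2*sin(3*exp(x))/15.


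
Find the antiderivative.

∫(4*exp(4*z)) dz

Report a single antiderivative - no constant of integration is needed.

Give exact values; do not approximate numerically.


Answer: exp(4*z).


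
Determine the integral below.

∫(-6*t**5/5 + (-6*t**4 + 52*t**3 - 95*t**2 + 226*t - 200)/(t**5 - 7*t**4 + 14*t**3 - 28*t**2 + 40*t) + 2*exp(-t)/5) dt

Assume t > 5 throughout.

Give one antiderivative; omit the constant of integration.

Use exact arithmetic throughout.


Answer: -t**6/5 - 5*log(t) + 3*log(t - 5) - 4*log(t - 2) + 3*atan(t/2)/2 - 2*exp(-t)/5.


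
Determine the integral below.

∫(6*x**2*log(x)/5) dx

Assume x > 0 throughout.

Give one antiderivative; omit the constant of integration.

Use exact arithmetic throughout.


Answer: 2*x**3*log(x)/5 - 2*x**3/15.


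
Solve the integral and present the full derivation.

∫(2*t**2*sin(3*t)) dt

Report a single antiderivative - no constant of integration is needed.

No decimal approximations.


Step 1. Integrate ∫(2*t**2*sin(3*t)) dt by parts with u = t**2, dv = (2*sin(3*t)) dt, so v = -2*cos(3*t)/3: now -2*t**2*cos(3*t)/3 + ∫(4*t*cos(3*t)/3) dt.
Step 2. Integrate ∫(4*t*cos(3*t)/3) dt by parts with u = t, dv = (4*cos(3*t)/3) dt, so v = 4*sin(3*t)/9: now -2*t**2*cos(3*t)/3 + 4*t*sin(3*t)/9 + ∫(-4*sin(3*t)/9) dt.
Step 3. Evaluate the standard form: now -2*t**2*cos(3*t)/3 + 4*t*sin(3*t)/9 + 4*cos(3*t)/27.
Answer: -2*t**2*cos(3*t)/3 + 4*t*sin(3*t)/9 + 4*cos(3*t)/27.


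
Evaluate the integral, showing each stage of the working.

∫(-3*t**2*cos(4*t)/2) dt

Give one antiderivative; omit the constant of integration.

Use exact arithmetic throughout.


Step 1. Integrate ∫(-3*t**2*cos(4*t)/2) dt by parts with u = t**2, dv = (-3*cos(4*t)/2) dt, so v = -3*sin(4*t)/8: now -3*t**2*sin(4*t)/8 + ∫(3*t*sin(4*t)/4) dt.
Step 2. Integrate ∫(3*t*sin(4*t)/4) dt by parts with u = t, dv = (3*sin(4*t)/4) dt, so v = -3*cos(4*t)/16: now -3*t**2*sin(4*t)/8 - 3*t*cos(4*t)/16 + ∫(3*cos(4*t)/16) dt.
Step 3. Evaluate the standard form: now -3*t**2*sin(4*t)/8 - 3*t*cos(4*t)/16 + 3*sin(4*t)/64.
Answer: -3*t**2*sin(4*t)/8 - 3*t*cos(4*t)/16 + 3*sin(4*t)/64.


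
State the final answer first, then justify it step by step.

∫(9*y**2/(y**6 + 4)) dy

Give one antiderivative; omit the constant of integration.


The answer is 3*atan(y**3/2)/2.
Step 1. Substitute u = y**3, turning ∫(9*y**2/(y**6 + 4)) dy into ∫(3/(u**2 + 4)) du: now ∫(3/(u**2 + 4)) du.
Step 2. Evaluate the standard form: now 3*atan(u/2)/2.
Step 3. Substitute back u = y**3: now 3*atan(y**3/2)/2.
Answer: 3*atan(y**3/2)/2.


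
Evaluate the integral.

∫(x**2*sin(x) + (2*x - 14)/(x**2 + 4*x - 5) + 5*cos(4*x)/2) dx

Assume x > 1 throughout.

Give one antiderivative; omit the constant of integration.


Answer: -x**2*cos(x) + 2*x*sin(x) - 2*log(x - 1) + 4*log(x + 5) + 5*sin(4*x)/8 + 2*cos(x).


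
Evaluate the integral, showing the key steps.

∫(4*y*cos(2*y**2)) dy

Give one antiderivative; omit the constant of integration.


Step 1. Substitute u = y**2, turning ∫(4*y*cos(2*y**2)) dy into ∫(2*cos(2*u)) du: now ∫(2*cos(2*u)) du.
Step 2. Evaluate the standard form: now sin(2*u).
Step 3. Substitute back u = y**2: now sin(2*y**2).
Answer: sin(2*y**2).


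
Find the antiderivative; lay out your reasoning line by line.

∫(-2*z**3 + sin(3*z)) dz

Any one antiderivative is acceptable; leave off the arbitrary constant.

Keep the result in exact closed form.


Step 1. Rewrite: now ∫(-2*z**3) dz + ∫(sin(3*z)) dz.
Step 2. Evaluate the standard form: now -z**4/2 + ∫(sin(3*z)) dz.
Step 3. Evaluate the standard form: now -z**4/2 - cos(3*z)/3.
Answer: -z**4/2 - cos(3*z)/3.


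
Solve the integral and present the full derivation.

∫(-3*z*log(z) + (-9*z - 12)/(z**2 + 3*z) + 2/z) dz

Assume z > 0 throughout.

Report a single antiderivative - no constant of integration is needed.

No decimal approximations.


Step 1. Rewrite: now ∫(2/z) dz + ∫(-3*z*log(z)) dz + ∫((-9*z - 12)/(z**2 + 3*z)) dz.
Step 2. Decompose ∫((-9*z - 12)/(z**2 + 3*z)) dz by partial fractions, (-9*z - 12)/(z**2 + 3*z) = -5/(z + 3) - 4/z: now ∫(-4/z) dz + ∫(2/z) dz + ∫(-3*z*log(z)) dz + ∫(-5/(z + 3)) dz.
Step 3. Evaluate the standard form [assuming z > 0]: now -4*log(z) + ∫(2/z) dz + ∫(-3*z*log(z)) dz + ∫(-5/(z + 3)) dz.
Step 4. Evaluate the standard form [assuming z > -3]: now -4*log(z) - 5*log(z + 3) + ∫(2/z) dz + ∫(-3*z*log(z)) dz.
Step 5. Evaluate the standard form [assuming z > 0]: now -2*log(z) - 5*log(z + 3) + ∫(-3*z*log(z)) dz.
Step 6. Integrate ∫(-3*z*log(z)) dz by parts with u = log(z), dv = (-3*z) dz, so v = -3*z**2/2 [assuming z > 0]: now -3*z**2*log(z)/2 - 2*log(z) - 5*log(z + 3) + ∫(3*z/2) dz.
Step 7. Evaluate the standard form: now -3*z**2*log(z)/2 + 3*z**2/4 - 2*log(z) - 5*log(z + 3).
Answer: -3*z**2*log(z)/2 + 3*z**2/4 - 2*log(z) - 5*log(z + 3).


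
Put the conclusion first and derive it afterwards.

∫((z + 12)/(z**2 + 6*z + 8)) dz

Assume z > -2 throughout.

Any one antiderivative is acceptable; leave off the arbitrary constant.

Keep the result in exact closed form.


The answer is 5*log(z + 2) - 4*log(z + 4).
Step 1. Decompose ∫((z + 12)/(z**2 + 6*z + 8)) dz by partial fractions, (z + 12)/(z**2 + 6*z + 8) = -4/(z + 4) + 5/(z + 2): now ∫(5/(z + 2)) dz + ∫(-4/(z + 4)) dz.
Step 2. Evaluate the standard form [assuming z > -4]: now -4*log(z + 4) + ∫(5/(z + 2)) dz.
Step 3. Evaluate the standard form [assuming z > -2]: now 5*log(z + 2) - 4*log(z + 4).
Answer: 5*log(z + 2) - 4*log(z + 4).


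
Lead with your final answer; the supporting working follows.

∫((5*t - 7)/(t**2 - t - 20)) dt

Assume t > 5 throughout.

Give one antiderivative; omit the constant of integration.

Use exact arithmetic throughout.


The answer is 2*log(t - 5) + 3*log(t + 4).
Step 1. Decompose ∫((5*t - 7)/(t**2 - t - 20)) dt by partial fractions, (5*t - 7)/(t**2 - t - 20) = 3/(t + 4) + 2/(t - 5): now ∫(2/(t - 5)) dt + ∫(3/(t + 4)) dt.
Step 2. Evaluate the standard form [assuming t > 5]: now 2*log(t - 5) + ∫(3/(t + 4)) dt.
Step 3. Evaluate the standard form [assuming t > -4]: now 2*log(t - 5) + 3*log(t + 4).
Answer: 2*log(t - 5) + 3*log(t + 4).


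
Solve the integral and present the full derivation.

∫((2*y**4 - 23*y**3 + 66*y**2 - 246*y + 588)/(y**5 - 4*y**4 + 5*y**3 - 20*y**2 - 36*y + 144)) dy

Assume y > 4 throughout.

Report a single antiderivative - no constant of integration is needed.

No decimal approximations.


Step 1. Decompose ∫((2*y**4 - 23*y**3 + 66*y**2 - 246*y + 588)/(y**5 - 4*y**4 + 5*y**3 - 20*y**2 - 36*y + 144)) dy by partial fractions, (2*y**4 - 23*y**3 + 66*y**2 - 246*y + 588)/(y**5 - 4*y**4 + 5*y**3 - 20*y**2 - 36*y + 144) = 3/(y**2 + 9) + 5/(y + 2) - 2/(y - 2) - 1/(y - 4): now ∫(-1/(y - 4)) dy + ∫(-2/(y - 2)) dy + ∫(5/(y + 2)) dy + ∫(3/(y**2 + 9)) dy.
Step 2. Evaluate the standard form [assuming y > -2]: now 5*log(y + 2) + ∫(-1/(y - 4)) dy + ∫(-2/(y - 2)) dy + ∫(3/(y**2 + 9)) dy.
Step 3. Evaluate the standard form [assuming y > 4]: now -log(y - 4) + 5*log(y + 2) + ∫(-2/(y - 2)) dy + ∫(3/(y**2 + 9)) dy.
Step 4. Evaluate the standard form [assuming y > 2]: now -log(y - 4) - 2*log(y - 2) + 5*log(y + 2) + ∫(3/(y**2 + 9)) dy.
Step 5. Evaluate the standard form: now -log(y - 4) - 2*log(y - 2) + 5*log(y + 2) + atan(y/3).
Answer: -log(y - 4) - 2*log(y - 2) + 5*log(y + 2) + atan(y/3).


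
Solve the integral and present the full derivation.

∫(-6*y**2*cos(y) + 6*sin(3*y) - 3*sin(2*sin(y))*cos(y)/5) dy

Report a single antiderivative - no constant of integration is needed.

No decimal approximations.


Step 1. Rewrite: now ∫(-6*y**2*cos(y)) dy + ∫(-3*sin(2*sin(y))*cos(y)/5) dy + ∫(6*sin(3*y)) dy.
Step 2. Integrate ∫(-6*y**2*cos(y)) dy by parts with u = y**2, dv = (-6*cos(y)) dy, so v = -6*sin(y): now -6*y**2*sin(y) + ∫(12*y*sin(y)) dy + ∫(-3*sin(2*sin(y))*cos(y)/5) dy + ∫(6*sin(3*y)) dy.
Step 3. Integrate ∫(12*y*sin(y)) dy by parts with u = y, dv = (12*sin(y)) dy, so v = -12*cos(y): now -6*y**2*sin(y) - 12*y*cos(y) + ∫(-3*sin(2*sin(y))*cos(y)/5) dy + ∫(6*sin(3*y)) dy + ∫(12*cos(y)) dy.
Step 4. Evaluate the standard form: now -6*y**2*sin(y) - 12*y*cos(y) + 12*sin(y) + ∫(-3*sin(2*sin(y))*cos(y)/5) dy + ∫(6*sin(3*y)) dy.
Step 5. Evaluate the standard form: now -6*y**2*sin(y) - 12*y*cos(y) + 12*sin(y) - 2*cos(3*y) + ∫(-3*sin(2*sin(y))*cos(y)/5) dy.
Step 6. Substitute u = sin(y), turning ∫(-3*sin(2*sin(y))*cos(y)/5) dy into ∫(-3*sin(2*u)/5) du: now -6*y**2*sin(y) - 12*y*cos(y) + 12*sin(y) - 2*cos(3*y) + ∫(-3*sin(2*u)/5) du.
Step 7. Evaluate the standard form: now -6*y**2*sin(y) - 12*y*cos(y) + 12*sin(y) + 3*cos(2*u)/10 - 2*cos(3*y).
Step 8. Substitute back u = sin(y): now -6*y**2*sin(y) - 12*y*cos(y) + 12*sin(y) - 2*cos(3*y) + 3*cos(2*sin(y))/10.
Answer: -6*y**2*sin(y) - 12*y*cos(y) + 12*sin(y) - 2*cos(3*y) + 3*cos(2*sin(y))/10.


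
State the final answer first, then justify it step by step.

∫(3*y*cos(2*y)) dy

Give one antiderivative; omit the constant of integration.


The answer is 3*y*sin(2*y)/2 + 3*cos(2*y)/4.
Step 1. Integrate ∫(3*y*cos(2*y)) dy by parts with u = y, dv = (3*cos(2*y)) dy, so v = 3*sin(2*y)/2: now 3*y*sin(2*y)/2 + ∫(-3*sin(2*y)/2) dy.
Step 2. Evaluate the standard form: now 3*y*sin(2*y)/2 + 3*cos(2*y)/4.
Answer: 3*y*sin(2*y)/2 + 3*cos(2*y)/4.


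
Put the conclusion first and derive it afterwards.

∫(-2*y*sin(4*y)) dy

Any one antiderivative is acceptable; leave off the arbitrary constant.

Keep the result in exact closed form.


The answer is y*cos(4*y)/2 - sin(4*y)/8.
Step 1. Integrate ∫(-2*y*sin(4*y)) dy by parts with u = y, dv = (-2*sin(4*y)) dy, so v = cos(4*y)/2: now y*cos(4*y)/2 + ∫(-cos(4*y)/2) dy.
Step 2. Evaluate the standard form: now y*cos(4*y)/2 - sin(4*y)/8.
Answer: y*cos(4*y)/2 - sin(4*y)/8.


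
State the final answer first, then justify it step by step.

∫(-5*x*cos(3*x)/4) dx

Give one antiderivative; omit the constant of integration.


The answer is -5*x*sin(3*x)/12 - 5*cos(3*x)/36.
Step 1. Integrate ∫(-5*x*cos(3*x)/4) dx by parts with u = x, dv = (-5*cos(3*x)/4) dx, so v = -5*sin(3*x)/12: now -5*x*sin(3*x)/12 + ∫(5*sin(3*x)/12) dx.
Step 2. Evaluate the standard form: now -5*x*sin(3*x)/12 - 5*cos(3*x)/36.
Answer: -5*x*sin(3*x)/12 - 5*cos(3*x)/36.


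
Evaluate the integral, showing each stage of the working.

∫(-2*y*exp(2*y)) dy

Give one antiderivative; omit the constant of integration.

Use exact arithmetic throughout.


Step 1. Integrate ∫(-2*y*exp(2*y)) dy by parts with u = y, dv = (-2*exp(2*y)) dy, so v = -exp(2*y): now -y*exp(2*y) + ∫(exp(2*y)) dy.
Step 2. Evaluate the standard form: now -y*exp(2*y) + exp(2*y)/2.
Answer: -y*exp(2*y) + exp(2*y)/2.


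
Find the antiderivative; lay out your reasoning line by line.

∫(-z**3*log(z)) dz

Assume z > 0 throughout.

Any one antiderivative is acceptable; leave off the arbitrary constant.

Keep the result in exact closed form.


Step 1. Integrate ∫(-z**3*log(z)) dz by parts with u = log(z), dv = (-z**3) dz, so v = -z**4/4 [assuming z > 0]: now -z**4*log(z)/4 + ∫(z**3/4) dz.
Step 2. Evaluate the standard form: now -z**4*log(z)/4 + z**4/16.
Answer: -z**4*log(z)/4 + z**4/16.


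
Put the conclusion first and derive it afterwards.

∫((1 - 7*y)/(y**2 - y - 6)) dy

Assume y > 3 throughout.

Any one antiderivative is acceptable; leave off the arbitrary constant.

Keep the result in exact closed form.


The answer is -4*log(y - 3) - 3*log(y + 2).
Step 1. Decompose ∫((1 - 7*y)/(y**2 - y - 6)) dy by partial fractions, (1 - 7*y)/(y**2 - y - 6) = -3/(y + 2) - 4/(y - 3): now ∫(-4/(y - 3)) dy + ∫(-3/(y + 2)) dy.
Step 2. Evaluate the standard form [assuming y > 3]: now -4*log(y - 3) + ∫(-3/(y + 2)) dy.
Step 3. Evaluate the standard form [assuming y > -2]: now -4*log(y - 3) - 3*log(y + 2).
Answer: -4*log(y - 3) - 3*log(y + 2).


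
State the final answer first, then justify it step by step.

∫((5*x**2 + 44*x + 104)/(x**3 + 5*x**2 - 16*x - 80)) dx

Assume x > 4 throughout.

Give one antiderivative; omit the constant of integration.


The answer is 5*log(x - 4) - log(x + 4) + log(x + 5).
Step 1. Decompose ∫((5*x**2 + 44*x + 104)/(x**3 + 5*x**2 - 16*x - 80)) dx by partial fractions, (5*x**2 + 44*x + 104)/(x**3 + 5*x**2 - 16*x - 80) = 1/(x + 5) - 1/(x + 4) + 5/(x - 4): now ∫(5/(x - 4)) dx + ∫(-1/(x + 4)) dx + ∫(1/(x + 5)) dx.
Step 2. Evaluate the standard form [assuming x > -5]: now log(x + 5) + ∫(5/(x - 4)) dx + ∫(-1/(x + 4)) dx.
Step 3. Evaluate the standard form [assuming x > 4]: now 5*log(x - 4) + log(x + 5) + ∫(-1/(x + 4)) dx.
Step 4. Evaluate the standard form [assuming x > -4]: now 5*log(x - 4) - log(x + 4) + log(x + 5).
Answer: 5*log(x - 4) - log(x + 4) + log(x + 5).


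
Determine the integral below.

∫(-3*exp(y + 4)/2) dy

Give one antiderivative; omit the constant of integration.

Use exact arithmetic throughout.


Answer: -3*exp(y + 4)/2.


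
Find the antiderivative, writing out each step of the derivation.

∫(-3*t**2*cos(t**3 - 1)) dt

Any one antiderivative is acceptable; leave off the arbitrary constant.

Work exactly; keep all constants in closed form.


Step 1. Substitute u = t**3 - 1, turning ∫(-3*t**2*cos(t**3 - 1)) dt into ∫(-cos(u)) du: now ∫(-cos(u)) du.
Step 2. Evaluate the standard form: now -sin(u).
Step 3. Substitute back u = t**3 - 1: now -sin(t**3 - 1).
Answer: -sin(t**3 - 1).


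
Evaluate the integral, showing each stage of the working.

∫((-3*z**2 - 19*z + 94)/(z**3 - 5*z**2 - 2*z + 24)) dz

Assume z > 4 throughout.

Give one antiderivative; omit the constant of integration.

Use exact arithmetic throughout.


Step 1. Decompose ∫((-3*z**2 - 19*z + 94)/(z**3 - 5*z**2 - 2*z + 24)) dz by partial fractions, (-3*z**2 - 19*z + 94)/(z**3 - 5*z**2 - 2*z + 24) = 4/(z + 2) - 2/(z - 3) - 5/(z - 4): now ∫(-5/(z - 4)) dz + ∫(-2/(z - 3)) dz + ∫(4/(z + 2)) dz.
Step 2. Evaluate the standard form [assuming z > -2]: now 4*log(z + 2) + ∫(-5/(z - 4)) dz + ∫(-2/(z - 3)) dz.
Step 3. Evaluate the standard form [assuming z > 4]: now -5*log(z - 4) + 4*log(z + 2) + ∫(-2/(z - 3)) dz.
Step 4. Evaluate the standard form [assuming z > 3]: now -5*log(z - 4) - 2*log(z - 3) + 4*log(z + 2).
Answer: -5*log(z - 4) - 2*log(z - 3) + 4*log(z + 2).


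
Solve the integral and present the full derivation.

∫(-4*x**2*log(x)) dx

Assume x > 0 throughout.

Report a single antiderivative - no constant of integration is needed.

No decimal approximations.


Step 1. Integrate ∫(-4*x**2*log(x)) dx by parts with u = log(x), dv = (-4*x**2) dx, so v = -4*x**3/3 [assuming x > 0]: now -4*x**3*log(x)/3 + ∫(4*x**2/3) dx.
Step 2. Evaluate the standard form: now -4*x**3*log(x)/3 + 4*x**3/9.
Answer: -4*x**3*log(x)/3 + 4*x**3/9.
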